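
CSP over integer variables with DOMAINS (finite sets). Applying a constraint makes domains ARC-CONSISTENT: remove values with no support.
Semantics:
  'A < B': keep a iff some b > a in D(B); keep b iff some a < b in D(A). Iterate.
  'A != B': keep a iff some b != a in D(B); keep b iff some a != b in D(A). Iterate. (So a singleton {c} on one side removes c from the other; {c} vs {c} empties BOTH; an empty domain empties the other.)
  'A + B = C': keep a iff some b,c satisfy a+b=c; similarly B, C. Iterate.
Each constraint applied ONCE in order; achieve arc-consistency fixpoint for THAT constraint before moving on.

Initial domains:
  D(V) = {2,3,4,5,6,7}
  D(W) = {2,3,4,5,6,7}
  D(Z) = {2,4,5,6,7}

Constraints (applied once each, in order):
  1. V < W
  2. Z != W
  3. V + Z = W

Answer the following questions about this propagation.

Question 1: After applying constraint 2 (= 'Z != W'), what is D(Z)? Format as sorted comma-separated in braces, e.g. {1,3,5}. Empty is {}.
Answer: {2,4,5,6,7}

Derivation:
Constraint 1 (V < W) on D(V)={2,3,4,5,6,7} D(W)={2,3,4,5,6,7}: V {2,3,4,5,6,7}->{2,3,4,5,6}; W {2,3,4,5,6,7}->{3,4,5,6,7}
Constraint 2 (Z != W) on D(Z)={2,4,5,6,7} D(W)={3,4,5,6,7}: no change
So after constraint 2: D(Z) = {2,4,5,6,7}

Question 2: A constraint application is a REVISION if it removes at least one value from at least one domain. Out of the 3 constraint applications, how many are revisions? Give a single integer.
Constraint 1 (V < W) on D(V)={2,3,4,5,6,7} D(W)={2,3,4,5,6,7}: V {2,3,4,5,6,7}->{2,3,4,5,6}; W {2,3,4,5,6,7}->{3,4,5,6,7} => REVISION
Constraint 2 (Z != W) on D(Z)={2,4,5,6,7} D(W)={3,4,5,6,7}: no change => not a revision
Constraint 3 (V + Z = W) on D(V)={2,3,4,5,6} D(Z)={2,4,5,6,7} D(W)={3,4,5,6,7}: V {2,3,4,5,6}->{2,3,4,5}; Z {2,4,5,6,7}->{2,4,5}; W {3,4,5,6,7}->{4,5,6,7} => REVISION
Total revisions = 2

Answer: 2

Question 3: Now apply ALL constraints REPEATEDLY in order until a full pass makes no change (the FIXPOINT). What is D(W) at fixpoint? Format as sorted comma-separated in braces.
Answer: {4,5,6,7}

Derivation:
pass 0 (initial): D(W)={2,3,4,5,6,7}
pass 1: V {2,3,4,5,6,7}->{2,3,4,5}; W {2,3,4,5,6,7}->{4,5,6,7}; Z {2,4,5,6,7}->{2,4,5}
pass 2: no change
Fixpoint after 2 passes: D(W) = {4,5,6,7}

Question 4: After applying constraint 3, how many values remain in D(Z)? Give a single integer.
Constraint 1 (V < W) on D(V)={2,3,4,5,6,7} D(W)={2,3,4,5,6,7}: V {2,3,4,5,6,7}->{2,3,4,5,6}; W {2,3,4,5,6,7}->{3,4,5,6,7}
Constraint 2 (Z != W) on D(Z)={2,4,5,6,7} D(W)={3,4,5,6,7}: no change
Constraint 3 (V + Z = W) on D(V)={2,3,4,5,6} D(Z)={2,4,5,6,7} D(W)={3,4,5,6,7}: V {2,3,4,5,6}->{2,3,4,5}; Z {2,4,5,6,7}->{2,4,5}; W {3,4,5,6,7}->{4,5,6,7}
So after constraint 3: D(Z)={2,4,5}, size = 3

Answer: 3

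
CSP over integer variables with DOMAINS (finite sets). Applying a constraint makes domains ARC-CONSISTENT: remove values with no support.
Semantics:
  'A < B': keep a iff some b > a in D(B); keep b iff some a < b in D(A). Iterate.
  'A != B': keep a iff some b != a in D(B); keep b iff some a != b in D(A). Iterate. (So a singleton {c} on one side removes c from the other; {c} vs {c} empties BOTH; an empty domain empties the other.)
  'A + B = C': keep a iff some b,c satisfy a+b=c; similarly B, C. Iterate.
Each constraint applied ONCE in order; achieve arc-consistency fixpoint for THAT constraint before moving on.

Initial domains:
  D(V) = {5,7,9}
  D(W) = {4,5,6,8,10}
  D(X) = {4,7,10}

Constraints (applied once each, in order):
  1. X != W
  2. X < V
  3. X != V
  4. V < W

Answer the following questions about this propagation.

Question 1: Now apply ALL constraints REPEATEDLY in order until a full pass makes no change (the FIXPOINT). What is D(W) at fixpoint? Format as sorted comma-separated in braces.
Answer: {6,8,10}

Derivation:
pass 0 (initial): D(W)={4,5,6,8,10}
pass 1: W {4,5,6,8,10}->{6,8,10}; X {4,7,10}->{4,7}
pass 2: no change
Fixpoint after 2 passes: D(W) = {6,8,10}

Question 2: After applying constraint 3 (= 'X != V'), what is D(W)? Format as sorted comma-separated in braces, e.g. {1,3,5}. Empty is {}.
Answer: {4,5,6,8,10}

Derivation:
Constraint 1 (X != W) on D(X)={4,7,10} D(W)={4,5,6,8,10}: no change
Constraint 2 (X < V) on D(X)={4,7,10} D(V)={5,7,9}: X {4,7,10}->{4,7}
Constraint 3 (X != V) on D(X)={4,7} D(V)={5,7,9}: no change
So after constraint 3: D(W) = {4,5,6,8,10}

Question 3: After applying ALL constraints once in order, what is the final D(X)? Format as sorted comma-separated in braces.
Answer: {4,7}

Derivation:
Constraint 1 (X != W) on D(X)={4,7,10} D(W)={4,5,6,8,10}: no change
Constraint 2 (X < V) on D(X)={4,7,10} D(V)={5,7,9}: X {4,7,10}->{4,7}
Constraint 3 (X != V) on D(X)={4,7} D(V)={5,7,9}: no change
Constraint 4 (V < W) on D(V)={5,7,9} D(W)={4,5,6,8,10}: W {4,5,6,8,10}->{6,8,10}
So after all 4 constraints: D(X) = {4,7}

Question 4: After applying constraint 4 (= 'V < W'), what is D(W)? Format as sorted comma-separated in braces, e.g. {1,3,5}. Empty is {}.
Constraint 1 (X != W) on D(X)={4,7,10} D(W)={4,5,6,8,10}: no change
Constraint 2 (X < V) on D(X)={4,7,10} D(V)={5,7,9}: X {4,7,10}->{4,7}
Constraint 3 (X != V) on D(X)={4,7} D(V)={5,7,9}: no change
Constraint 4 (V < W) on D(V)={5,7,9} D(W)={4,5,6,8,10}: W {4,5,6,8,10}->{6,8,10}
So after constraint 4: D(W) = {6,8,10}

Answer: {6,8,10}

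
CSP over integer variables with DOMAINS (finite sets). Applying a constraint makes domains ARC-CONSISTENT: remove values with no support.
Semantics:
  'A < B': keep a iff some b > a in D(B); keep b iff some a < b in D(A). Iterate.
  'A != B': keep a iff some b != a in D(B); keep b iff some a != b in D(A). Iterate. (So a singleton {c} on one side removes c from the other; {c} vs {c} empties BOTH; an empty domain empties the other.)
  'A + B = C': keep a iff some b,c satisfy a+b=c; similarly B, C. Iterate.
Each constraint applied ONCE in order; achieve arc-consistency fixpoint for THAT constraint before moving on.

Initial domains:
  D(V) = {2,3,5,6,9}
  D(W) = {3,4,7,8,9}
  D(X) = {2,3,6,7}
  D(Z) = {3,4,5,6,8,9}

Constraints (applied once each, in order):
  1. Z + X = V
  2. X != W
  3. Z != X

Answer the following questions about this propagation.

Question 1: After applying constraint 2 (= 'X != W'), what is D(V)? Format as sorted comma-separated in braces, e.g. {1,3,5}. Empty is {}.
Constraint 1 (Z + X = V) on D(Z)={3,4,5,6,8,9} D(X)={2,3,6,7} D(V)={2,3,5,6,9}: Z {3,4,5,6,8,9}->{3,4,6}; X {2,3,6,7}->{2,3,6}; V {2,3,5,6,9}->{5,6,9}
Constraint 2 (X != W) on D(X)={2,3,6} D(W)={3,4,7,8,9}: no change
So after constraint 2: D(V) = {5,6,9}

Answer: {5,6,9}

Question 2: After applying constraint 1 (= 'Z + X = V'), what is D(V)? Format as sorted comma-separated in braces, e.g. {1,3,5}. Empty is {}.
Constraint 1 (Z + X = V) on D(Z)={3,4,5,6,8,9} D(X)={2,3,6,7} D(V)={2,3,5,6,9}: Z {3,4,5,6,8,9}->{3,4,6}; X {2,3,6,7}->{2,3,6}; V {2,3,5,6,9}->{5,6,9}
So after constraint 1: D(V) = {5,6,9}

Answer: {5,6,9}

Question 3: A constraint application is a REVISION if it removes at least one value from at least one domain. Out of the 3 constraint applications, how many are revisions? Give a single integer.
Constraint 1 (Z + X = V) on D(Z)={3,4,5,6,8,9} D(X)={2,3,6,7} D(V)={2,3,5,6,9}: Z {3,4,5,6,8,9}->{3,4,6}; X {2,3,6,7}->{2,3,6}; V {2,3,5,6,9}->{5,6,9} => REVISION
Constraint 2 (X != W) on D(X)={2,3,6} D(W)={3,4,7,8,9}: no change => not a revision
Constraint 3 (Z != X) on D(Z)={3,4,6} D(X)={2,3,6}: no change => not a revision
Total revisions = 1

Answer: 1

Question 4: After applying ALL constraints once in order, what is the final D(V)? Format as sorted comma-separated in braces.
Constraint 1 (Z + X = V) on D(Z)={3,4,5,6,8,9} D(X)={2,3,6,7} D(V)={2,3,5,6,9}: Z {3,4,5,6,8,9}->{3,4,6}; X {2,3,6,7}->{2,3,6}; V {2,3,5,6,9}->{5,6,9}
Constraint 2 (X != W) on D(X)={2,3,6} D(W)={3,4,7,8,9}: no change
Constraint 3 (Z != X) on D(Z)={3,4,6} D(X)={2,3,6}: no change
So after all 3 constraints: D(V) = {5,6,9}

Answer: {5,6,9}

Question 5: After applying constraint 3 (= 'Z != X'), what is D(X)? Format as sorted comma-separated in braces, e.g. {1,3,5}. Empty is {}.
Answer: {2,3,6}

Derivation:
Constraint 1 (Z + X = V) on D(Z)={3,4,5,6,8,9} D(X)={2,3,6,7} D(V)={2,3,5,6,9}: Z {3,4,5,6,8,9}->{3,4,6}; X {2,3,6,7}->{2,3,6}; V {2,3,5,6,9}->{5,6,9}
Constraint 2 (X != W) on D(X)={2,3,6} D(W)={3,4,7,8,9}: no change
Constraint 3 (Z != X) on D(Z)={3,4,6} D(X)={2,3,6}: no change
So after constraint 3: D(X) = {2,3,6}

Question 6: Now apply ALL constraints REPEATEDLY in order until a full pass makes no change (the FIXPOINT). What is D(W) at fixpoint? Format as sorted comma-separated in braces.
pass 0 (initial): D(W)={3,4,7,8,9}
pass 1: V {2,3,5,6,9}->{5,6,9}; X {2,3,6,7}->{2,3,6}; Z {3,4,5,6,8,9}->{3,4,6}
pass 2: no change
Fixpoint after 2 passes: D(W) = {3,4,7,8,9}

Answer: {3,4,7,8,9}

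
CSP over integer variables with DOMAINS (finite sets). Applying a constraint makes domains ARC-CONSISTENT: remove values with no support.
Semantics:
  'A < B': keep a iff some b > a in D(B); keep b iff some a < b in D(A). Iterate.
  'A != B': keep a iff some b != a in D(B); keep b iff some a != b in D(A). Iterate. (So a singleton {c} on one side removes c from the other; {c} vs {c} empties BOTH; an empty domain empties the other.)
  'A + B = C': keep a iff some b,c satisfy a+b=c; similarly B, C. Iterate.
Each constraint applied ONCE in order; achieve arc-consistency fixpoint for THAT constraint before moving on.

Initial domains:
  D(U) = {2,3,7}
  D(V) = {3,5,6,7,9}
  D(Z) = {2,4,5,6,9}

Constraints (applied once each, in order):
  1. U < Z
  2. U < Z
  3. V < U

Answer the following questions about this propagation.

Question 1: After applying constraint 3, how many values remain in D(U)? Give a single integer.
Constraint 1 (U < Z) on D(U)={2,3,7} D(Z)={2,4,5,6,9}: Z {2,4,5,6,9}->{4,5,6,9}
Constraint 2 (U < Z) on D(U)={2,3,7} D(Z)={4,5,6,9}: no change
Constraint 3 (V < U) on D(V)={3,5,6,7,9} D(U)={2,3,7}: V {3,5,6,7,9}->{3,5,6}; U {2,3,7}->{7}
So after constraint 3: D(U)={7}, size = 1

Answer: 1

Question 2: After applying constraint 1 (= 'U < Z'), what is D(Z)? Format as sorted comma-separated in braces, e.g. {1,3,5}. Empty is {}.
Answer: {4,5,6,9}

Derivation:
Constraint 1 (U < Z) on D(U)={2,3,7} D(Z)={2,4,5,6,9}: Z {2,4,5,6,9}->{4,5,6,9}
So after constraint 1: D(Z) = {4,5,6,9}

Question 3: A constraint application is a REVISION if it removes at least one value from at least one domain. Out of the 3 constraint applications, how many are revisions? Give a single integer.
Answer: 2

Derivation:
Constraint 1 (U < Z) on D(U)={2,3,7} D(Z)={2,4,5,6,9}: Z {2,4,5,6,9}->{4,5,6,9} => REVISION
Constraint 2 (U < Z) on D(U)={2,3,7} D(Z)={4,5,6,9}: no change => not a revision
Constraint 3 (V < U) on D(V)={3,5,6,7,9} D(U)={2,3,7}: V {3,5,6,7,9}->{3,5,6}; U {2,3,7}->{7} => REVISION
Total revisions = 2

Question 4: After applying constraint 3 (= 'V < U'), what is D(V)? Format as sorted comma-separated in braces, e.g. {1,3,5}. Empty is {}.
Answer: {3,5,6}

Derivation:
Constraint 1 (U < Z) on D(U)={2,3,7} D(Z)={2,4,5,6,9}: Z {2,4,5,6,9}->{4,5,6,9}
Constraint 2 (U < Z) on D(U)={2,3,7} D(Z)={4,5,6,9}: no change
Constraint 3 (V < U) on D(V)={3,5,6,7,9} D(U)={2,3,7}: V {3,5,6,7,9}->{3,5,6}; U {2,3,7}->{7}
So after constraint 3: D(V) = {3,5,6}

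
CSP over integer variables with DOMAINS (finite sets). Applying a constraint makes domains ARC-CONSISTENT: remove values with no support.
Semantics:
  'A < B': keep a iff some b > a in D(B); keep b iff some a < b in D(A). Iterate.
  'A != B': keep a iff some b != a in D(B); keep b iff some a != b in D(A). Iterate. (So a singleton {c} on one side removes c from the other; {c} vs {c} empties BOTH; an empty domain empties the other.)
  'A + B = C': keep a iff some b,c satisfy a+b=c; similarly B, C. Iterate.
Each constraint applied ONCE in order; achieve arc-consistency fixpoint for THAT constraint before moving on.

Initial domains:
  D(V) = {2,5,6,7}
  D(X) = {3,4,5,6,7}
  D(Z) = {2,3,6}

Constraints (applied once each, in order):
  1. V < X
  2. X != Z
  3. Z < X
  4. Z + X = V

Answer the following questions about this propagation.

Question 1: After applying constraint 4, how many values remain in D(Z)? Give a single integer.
Answer: 2

Derivation:
Constraint 1 (V < X) on D(V)={2,5,6,7} D(X)={3,4,5,6,7}: V {2,5,6,7}->{2,5,6}
Constraint 2 (X != Z) on D(X)={3,4,5,6,7} D(Z)={2,3,6}: no change
Constraint 3 (Z < X) on D(Z)={2,3,6} D(X)={3,4,5,6,7}: no change
Constraint 4 (Z + X = V) on D(Z)={2,3,6} D(X)={3,4,5,6,7} D(V)={2,5,6}: Z {2,3,6}->{2,3}; X {3,4,5,6,7}->{3,4}; V {2,5,6}->{5,6}
So after constraint 4: D(Z)={2,3}, size = 2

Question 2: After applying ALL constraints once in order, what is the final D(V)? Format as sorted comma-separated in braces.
Constraint 1 (V < X) on D(V)={2,5,6,7} D(X)={3,4,5,6,7}: V {2,5,6,7}->{2,5,6}
Constraint 2 (X != Z) on D(X)={3,4,5,6,7} D(Z)={2,3,6}: no change
Constraint 3 (Z < X) on D(Z)={2,3,6} D(X)={3,4,5,6,7}: no change
Constraint 4 (Z + X = V) on D(Z)={2,3,6} D(X)={3,4,5,6,7} D(V)={2,5,6}: Z {2,3,6}->{2,3}; X {3,4,5,6,7}->{3,4}; V {2,5,6}->{5,6}
So after all 4 constraints: D(V) = {5,6}

Answer: {5,6}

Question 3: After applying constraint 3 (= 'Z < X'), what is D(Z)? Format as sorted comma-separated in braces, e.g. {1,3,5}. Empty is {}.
Answer: {2,3,6}

Derivation:
Constraint 1 (V < X) on D(V)={2,5,6,7} D(X)={3,4,5,6,7}: V {2,5,6,7}->{2,5,6}
Constraint 2 (X != Z) on D(X)={3,4,5,6,7} D(Z)={2,3,6}: no change
Constraint 3 (Z < X) on D(Z)={2,3,6} D(X)={3,4,5,6,7}: no change
So after constraint 3: D(Z) = {2,3,6}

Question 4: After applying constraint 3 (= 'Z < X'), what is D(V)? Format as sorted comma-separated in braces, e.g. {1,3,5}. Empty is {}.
Answer: {2,5,6}

Derivation:
Constraint 1 (V < X) on D(V)={2,5,6,7} D(X)={3,4,5,6,7}: V {2,5,6,7}->{2,5,6}
Constraint 2 (X != Z) on D(X)={3,4,5,6,7} D(Z)={2,3,6}: no change
Constraint 3 (Z < X) on D(Z)={2,3,6} D(X)={3,4,5,6,7}: no change
So after constraint 3: D(V) = {2,5,6}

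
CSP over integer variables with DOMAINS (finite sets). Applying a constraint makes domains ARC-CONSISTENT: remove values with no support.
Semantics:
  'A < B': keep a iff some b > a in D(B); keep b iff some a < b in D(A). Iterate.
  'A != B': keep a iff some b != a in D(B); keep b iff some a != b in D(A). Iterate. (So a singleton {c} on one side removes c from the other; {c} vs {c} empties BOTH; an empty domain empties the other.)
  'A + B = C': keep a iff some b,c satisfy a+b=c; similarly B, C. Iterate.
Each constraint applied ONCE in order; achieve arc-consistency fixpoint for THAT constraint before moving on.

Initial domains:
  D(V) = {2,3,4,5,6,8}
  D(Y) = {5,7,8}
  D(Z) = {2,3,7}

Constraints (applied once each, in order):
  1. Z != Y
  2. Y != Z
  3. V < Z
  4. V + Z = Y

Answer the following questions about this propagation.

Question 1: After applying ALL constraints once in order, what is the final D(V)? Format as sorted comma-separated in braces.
Answer: {2,4,5}

Derivation:
Constraint 1 (Z != Y) on D(Z)={2,3,7} D(Y)={5,7,8}: no change
Constraint 2 (Y != Z) on D(Y)={5,7,8} D(Z)={2,3,7}: no change
Constraint 3 (V < Z) on D(V)={2,3,4,5,6,8} D(Z)={2,3,7}: V {2,3,4,5,6,8}->{2,3,4,5,6}; Z {2,3,7}->{3,7}
Constraint 4 (V + Z = Y) on D(V)={2,3,4,5,6} D(Z)={3,7} D(Y)={5,7,8}: V {2,3,4,5,6}->{2,4,5}; Z {3,7}->{3}
So after all 4 constraints: D(V) = {2,4,5}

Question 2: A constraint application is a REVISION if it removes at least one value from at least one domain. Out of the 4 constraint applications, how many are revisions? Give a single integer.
Answer: 2

Derivation:
Constraint 1 (Z != Y) on D(Z)={2,3,7} D(Y)={5,7,8}: no change => not a revision
Constraint 2 (Y != Z) on D(Y)={5,7,8} D(Z)={2,3,7}: no change => not a revision
Constraint 3 (V < Z) on D(V)={2,3,4,5,6,8} D(Z)={2,3,7}: V {2,3,4,5,6,8}->{2,3,4,5,6}; Z {2,3,7}->{3,7} => REVISION
Constraint 4 (V + Z = Y) on D(V)={2,3,4,5,6} D(Z)={3,7} D(Y)={5,7,8}: V {2,3,4,5,6}->{2,4,5}; Z {3,7}->{3} => REVISION
Total revisions = 2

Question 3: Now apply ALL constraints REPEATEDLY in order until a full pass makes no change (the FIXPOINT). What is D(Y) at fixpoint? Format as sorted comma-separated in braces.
Answer: {5}

Derivation:
pass 0 (initial): D(Y)={5,7,8}
pass 1: V {2,3,4,5,6,8}->{2,4,5}; Z {2,3,7}->{3}
pass 2: V {2,4,5}->{2}; Y {5,7,8}->{5}
pass 3: no change
Fixpoint after 3 passes: D(Y) = {5}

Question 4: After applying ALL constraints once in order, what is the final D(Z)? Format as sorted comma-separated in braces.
Answer: {3}

Derivation:
Constraint 1 (Z != Y) on D(Z)={2,3,7} D(Y)={5,7,8}: no change
Constraint 2 (Y != Z) on D(Y)={5,7,8} D(Z)={2,3,7}: no change
Constraint 3 (V < Z) on D(V)={2,3,4,5,6,8} D(Z)={2,3,7}: V {2,3,4,5,6,8}->{2,3,4,5,6}; Z {2,3,7}->{3,7}
Constraint 4 (V + Z = Y) on D(V)={2,3,4,5,6} D(Z)={3,7} D(Y)={5,7,8}: V {2,3,4,5,6}->{2,4,5}; Z {3,7}->{3}
So after all 4 constraints: D(Z) = {3}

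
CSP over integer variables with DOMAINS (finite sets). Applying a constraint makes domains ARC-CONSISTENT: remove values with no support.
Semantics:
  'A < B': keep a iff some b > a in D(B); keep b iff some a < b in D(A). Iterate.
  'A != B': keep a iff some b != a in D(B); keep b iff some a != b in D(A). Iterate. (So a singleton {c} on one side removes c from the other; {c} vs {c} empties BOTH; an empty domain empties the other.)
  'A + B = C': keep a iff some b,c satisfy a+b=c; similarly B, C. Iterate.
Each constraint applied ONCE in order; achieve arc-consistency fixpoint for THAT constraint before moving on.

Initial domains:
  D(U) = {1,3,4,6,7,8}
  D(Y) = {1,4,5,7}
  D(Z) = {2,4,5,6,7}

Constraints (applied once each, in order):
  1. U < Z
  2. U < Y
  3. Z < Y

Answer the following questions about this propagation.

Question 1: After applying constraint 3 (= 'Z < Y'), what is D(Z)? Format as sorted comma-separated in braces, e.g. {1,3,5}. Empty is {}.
Answer: {2,4,5,6}

Derivation:
Constraint 1 (U < Z) on D(U)={1,3,4,6,7,8} D(Z)={2,4,5,6,7}: U {1,3,4,6,7,8}->{1,3,4,6}
Constraint 2 (U < Y) on D(U)={1,3,4,6} D(Y)={1,4,5,7}: Y {1,4,5,7}->{4,5,7}
Constraint 3 (Z < Y) on D(Z)={2,4,5,6,7} D(Y)={4,5,7}: Z {2,4,5,6,7}->{2,4,5,6}
So after constraint 3: D(Z) = {2,4,5,6}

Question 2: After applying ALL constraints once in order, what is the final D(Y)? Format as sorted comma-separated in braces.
Answer: {4,5,7}

Derivation:
Constraint 1 (U < Z) on D(U)={1,3,4,6,7,8} D(Z)={2,4,5,6,7}: U {1,3,4,6,7,8}->{1,3,4,6}
Constraint 2 (U < Y) on D(U)={1,3,4,6} D(Y)={1,4,5,7}: Y {1,4,5,7}->{4,5,7}
Constraint 3 (Z < Y) on D(Z)={2,4,5,6,7} D(Y)={4,5,7}: Z {2,4,5,6,7}->{2,4,5,6}
So after all 3 constraints: D(Y) = {4,5,7}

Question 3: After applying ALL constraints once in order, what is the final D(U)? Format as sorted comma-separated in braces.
Answer: {1,3,4,6}

Derivation:
Constraint 1 (U < Z) on D(U)={1,3,4,6,7,8} D(Z)={2,4,5,6,7}: U {1,3,4,6,7,8}->{1,3,4,6}
Constraint 2 (U < Y) on D(U)={1,3,4,6} D(Y)={1,4,5,7}: Y {1,4,5,7}->{4,5,7}
Constraint 3 (Z < Y) on D(Z)={2,4,5,6,7} D(Y)={4,5,7}: Z {2,4,5,6,7}->{2,4,5,6}
So after all 3 constraints: D(U) = {1,3,4,6}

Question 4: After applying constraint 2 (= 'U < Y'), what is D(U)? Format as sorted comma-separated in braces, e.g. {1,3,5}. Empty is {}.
Answer: {1,3,4,6}

Derivation:
Constraint 1 (U < Z) on D(U)={1,3,4,6,7,8} D(Z)={2,4,5,6,7}: U {1,3,4,6,7,8}->{1,3,4,6}
Constraint 2 (U < Y) on D(U)={1,3,4,6} D(Y)={1,4,5,7}: Y {1,4,5,7}->{4,5,7}
So after constraint 2: D(U) = {1,3,4,6}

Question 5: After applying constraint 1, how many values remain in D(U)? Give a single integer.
Constraint 1 (U < Z) on D(U)={1,3,4,6,7,8} D(Z)={2,4,5,6,7}: U {1,3,4,6,7,8}->{1,3,4,6}
So after constraint 1: D(U)={1,3,4,6}, size = 4

Answer: 4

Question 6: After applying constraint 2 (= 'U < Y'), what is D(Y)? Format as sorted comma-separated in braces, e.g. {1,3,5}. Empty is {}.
Answer: {4,5,7}

Derivation:
Constraint 1 (U < Z) on D(U)={1,3,4,6,7,8} D(Z)={2,4,5,6,7}: U {1,3,4,6,7,8}->{1,3,4,6}
Constraint 2 (U < Y) on D(U)={1,3,4,6} D(Y)={1,4,5,7}: Y {1,4,5,7}->{4,5,7}
So after constraint 2: D(Y) = {4,5,7}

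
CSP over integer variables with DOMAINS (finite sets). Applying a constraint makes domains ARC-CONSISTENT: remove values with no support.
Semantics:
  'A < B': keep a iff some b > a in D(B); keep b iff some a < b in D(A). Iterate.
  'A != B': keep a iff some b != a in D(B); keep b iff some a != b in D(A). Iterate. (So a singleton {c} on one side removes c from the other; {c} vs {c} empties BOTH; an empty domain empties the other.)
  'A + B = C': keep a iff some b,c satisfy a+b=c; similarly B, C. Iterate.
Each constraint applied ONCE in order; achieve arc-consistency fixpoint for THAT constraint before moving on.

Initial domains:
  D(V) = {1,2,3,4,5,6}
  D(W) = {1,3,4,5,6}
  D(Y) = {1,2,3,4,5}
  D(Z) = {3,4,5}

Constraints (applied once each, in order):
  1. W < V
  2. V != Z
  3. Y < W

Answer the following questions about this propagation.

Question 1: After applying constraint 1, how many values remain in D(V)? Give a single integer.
Answer: 5

Derivation:
Constraint 1 (W < V) on D(W)={1,3,4,5,6} D(V)={1,2,3,4,5,6}: W {1,3,4,5,6}->{1,3,4,5}; V {1,2,3,4,5,6}->{2,3,4,5,6}
So after constraint 1: D(V)={2,3,4,5,6}, size = 5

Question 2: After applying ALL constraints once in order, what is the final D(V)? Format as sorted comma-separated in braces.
Answer: {2,3,4,5,6}

Derivation:
Constraint 1 (W < V) on D(W)={1,3,4,5,6} D(V)={1,2,3,4,5,6}: W {1,3,4,5,6}->{1,3,4,5}; V {1,2,3,4,5,6}->{2,3,4,5,6}
Constraint 2 (V != Z) on D(V)={2,3,4,5,6} D(Z)={3,4,5}: no change
Constraint 3 (Y < W) on D(Y)={1,2,3,4,5} D(W)={1,3,4,5}: Y {1,2,3,4,5}->{1,2,3,4}; W {1,3,4,5}->{3,4,5}
So after all 3 constraints: D(V) = {2,3,4,5,6}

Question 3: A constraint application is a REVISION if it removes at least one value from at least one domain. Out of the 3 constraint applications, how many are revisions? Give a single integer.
Constraint 1 (W < V) on D(W)={1,3,4,5,6} D(V)={1,2,3,4,5,6}: W {1,3,4,5,6}->{1,3,4,5}; V {1,2,3,4,5,6}->{2,3,4,5,6} => REVISION
Constraint 2 (V != Z) on D(V)={2,3,4,5,6} D(Z)={3,4,5}: no change => not a revision
Constraint 3 (Y < W) on D(Y)={1,2,3,4,5} D(W)={1,3,4,5}: Y {1,2,3,4,5}->{1,2,3,4}; W {1,3,4,5}->{3,4,5} => REVISION
Total revisions = 2

Answer: 2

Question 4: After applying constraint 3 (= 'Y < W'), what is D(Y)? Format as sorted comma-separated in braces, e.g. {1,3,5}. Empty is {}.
Answer: {1,2,3,4}

Derivation:
Constraint 1 (W < V) on D(W)={1,3,4,5,6} D(V)={1,2,3,4,5,6}: W {1,3,4,5,6}->{1,3,4,5}; V {1,2,3,4,5,6}->{2,3,4,5,6}
Constraint 2 (V != Z) on D(V)={2,3,4,5,6} D(Z)={3,4,5}: no change
Constraint 3 (Y < W) on D(Y)={1,2,3,4,5} D(W)={1,3,4,5}: Y {1,2,3,4,5}->{1,2,3,4}; W {1,3,4,5}->{3,4,5}
So after constraint 3: D(Y) = {1,2,3,4}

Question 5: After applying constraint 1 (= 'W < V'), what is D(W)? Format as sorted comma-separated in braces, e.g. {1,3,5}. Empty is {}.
Constraint 1 (W < V) on D(W)={1,3,4,5,6} D(V)={1,2,3,4,5,6}: W {1,3,4,5,6}->{1,3,4,5}; V {1,2,3,4,5,6}->{2,3,4,5,6}
So after constraint 1: D(W) = {1,3,4,5}

Answer: {1,3,4,5}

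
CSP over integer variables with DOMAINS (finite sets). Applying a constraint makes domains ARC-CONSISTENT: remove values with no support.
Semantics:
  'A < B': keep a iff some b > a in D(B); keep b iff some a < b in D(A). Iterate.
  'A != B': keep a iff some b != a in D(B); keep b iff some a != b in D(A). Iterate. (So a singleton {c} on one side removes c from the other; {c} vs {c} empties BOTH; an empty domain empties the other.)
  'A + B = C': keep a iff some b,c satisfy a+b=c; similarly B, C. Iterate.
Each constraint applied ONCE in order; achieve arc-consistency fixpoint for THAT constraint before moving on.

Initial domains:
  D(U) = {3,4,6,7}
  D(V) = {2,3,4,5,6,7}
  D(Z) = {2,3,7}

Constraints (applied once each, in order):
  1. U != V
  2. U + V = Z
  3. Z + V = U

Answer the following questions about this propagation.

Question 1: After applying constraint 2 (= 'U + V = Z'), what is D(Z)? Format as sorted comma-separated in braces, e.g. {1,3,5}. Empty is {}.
Constraint 1 (U != V) on D(U)={3,4,6,7} D(V)={2,3,4,5,6,7}: no change
Constraint 2 (U + V = Z) on D(U)={3,4,6,7} D(V)={2,3,4,5,6,7} D(Z)={2,3,7}: U {3,4,6,7}->{3,4}; V {2,3,4,5,6,7}->{3,4}; Z {2,3,7}->{7}
So after constraint 2: D(Z) = {7}

Answer: {7}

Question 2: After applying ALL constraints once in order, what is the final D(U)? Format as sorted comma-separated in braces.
Constraint 1 (U != V) on D(U)={3,4,6,7} D(V)={2,3,4,5,6,7}: no change
Constraint 2 (U + V = Z) on D(U)={3,4,6,7} D(V)={2,3,4,5,6,7} D(Z)={2,3,7}: U {3,4,6,7}->{3,4}; V {2,3,4,5,6,7}->{3,4}; Z {2,3,7}->{7}
Constraint 3 (Z + V = U) on D(Z)={7} D(V)={3,4} D(U)={3,4}: Z {7}->{}; V {3,4}->{}; U {3,4}->{}
So after all 3 constraints: D(U) = {}

Answer: {}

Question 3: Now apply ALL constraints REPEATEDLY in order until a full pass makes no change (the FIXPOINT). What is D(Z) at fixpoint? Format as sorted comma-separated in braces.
pass 0 (initial): D(Z)={2,3,7}
pass 1: U {3,4,6,7}->{}; V {2,3,4,5,6,7}->{}; Z {2,3,7}->{}
pass 2: no change
Fixpoint after 2 passes: D(Z) = {}

Answer: {}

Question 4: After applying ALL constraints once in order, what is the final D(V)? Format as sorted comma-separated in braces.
Answer: {}

Derivation:
Constraint 1 (U != V) on D(U)={3,4,6,7} D(V)={2,3,4,5,6,7}: no change
Constraint 2 (U + V = Z) on D(U)={3,4,6,7} D(V)={2,3,4,5,6,7} D(Z)={2,3,7}: U {3,4,6,7}->{3,4}; V {2,3,4,5,6,7}->{3,4}; Z {2,3,7}->{7}
Constraint 3 (Z + V = U) on D(Z)={7} D(V)={3,4} D(U)={3,4}: Z {7}->{}; V {3,4}->{}; U {3,4}->{}
So after all 3 constraints: D(V) = {}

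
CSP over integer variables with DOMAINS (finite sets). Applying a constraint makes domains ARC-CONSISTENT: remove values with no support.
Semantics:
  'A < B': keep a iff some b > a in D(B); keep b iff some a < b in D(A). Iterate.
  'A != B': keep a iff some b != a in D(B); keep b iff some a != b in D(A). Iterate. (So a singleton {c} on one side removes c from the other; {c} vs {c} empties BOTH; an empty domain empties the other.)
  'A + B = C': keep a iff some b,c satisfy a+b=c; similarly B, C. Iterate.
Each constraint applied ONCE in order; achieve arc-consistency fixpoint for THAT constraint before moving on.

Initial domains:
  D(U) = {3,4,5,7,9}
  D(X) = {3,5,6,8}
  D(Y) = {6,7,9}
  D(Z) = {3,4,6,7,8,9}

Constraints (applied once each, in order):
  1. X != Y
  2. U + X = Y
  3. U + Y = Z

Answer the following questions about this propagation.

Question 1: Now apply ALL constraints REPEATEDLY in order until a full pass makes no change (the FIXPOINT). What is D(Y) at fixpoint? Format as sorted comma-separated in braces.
Answer: {6}

Derivation:
pass 0 (initial): D(Y)={6,7,9}
pass 1: U {3,4,5,7,9}->{3}; X {3,5,6,8}->{3,5,6}; Y {6,7,9}->{6}; Z {3,4,6,7,8,9}->{9}
pass 2: X {3,5,6}->{3}
pass 3: no change
Fixpoint after 3 passes: D(Y) = {6}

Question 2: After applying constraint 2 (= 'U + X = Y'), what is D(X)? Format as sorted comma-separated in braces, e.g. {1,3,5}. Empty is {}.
Constraint 1 (X != Y) on D(X)={3,5,6,8} D(Y)={6,7,9}: no change
Constraint 2 (U + X = Y) on D(U)={3,4,5,7,9} D(X)={3,5,6,8} D(Y)={6,7,9}: U {3,4,5,7,9}->{3,4}; X {3,5,6,8}->{3,5,6}
So after constraint 2: D(X) = {3,5,6}

Answer: {3,5,6}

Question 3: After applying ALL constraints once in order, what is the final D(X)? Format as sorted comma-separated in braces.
Answer: {3,5,6}

Derivation:
Constraint 1 (X != Y) on D(X)={3,5,6,8} D(Y)={6,7,9}: no change
Constraint 2 (U + X = Y) on D(U)={3,4,5,7,9} D(X)={3,5,6,8} D(Y)={6,7,9}: U {3,4,5,7,9}->{3,4}; X {3,5,6,8}->{3,5,6}
Constraint 3 (U + Y = Z) on D(U)={3,4} D(Y)={6,7,9} D(Z)={3,4,6,7,8,9}: U {3,4}->{3}; Y {6,7,9}->{6}; Z {3,4,6,7,8,9}->{9}
So after all 3 constraints: D(X) = {3,5,6}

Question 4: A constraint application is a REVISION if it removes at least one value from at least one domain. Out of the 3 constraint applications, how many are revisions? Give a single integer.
Constraint 1 (X != Y) on D(X)={3,5,6,8} D(Y)={6,7,9}: no change => not a revision
Constraint 2 (U + X = Y) on D(U)={3,4,5,7,9} D(X)={3,5,6,8} D(Y)={6,7,9}: U {3,4,5,7,9}->{3,4}; X {3,5,6,8}->{3,5,6} => REVISION
Constraint 3 (U + Y = Z) on D(U)={3,4} D(Y)={6,7,9} D(Z)={3,4,6,7,8,9}: U {3,4}->{3}; Y {6,7,9}->{6}; Z {3,4,6,7,8,9}->{9} => REVISION
Total revisions = 2

Answer: 2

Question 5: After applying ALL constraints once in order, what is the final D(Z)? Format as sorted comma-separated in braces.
Constraint 1 (X != Y) on D(X)={3,5,6,8} D(Y)={6,7,9}: no change
Constraint 2 (U + X = Y) on D(U)={3,4,5,7,9} D(X)={3,5,6,8} D(Y)={6,7,9}: U {3,4,5,7,9}->{3,4}; X {3,5,6,8}->{3,5,6}
Constraint 3 (U + Y = Z) on D(U)={3,4} D(Y)={6,7,9} D(Z)={3,4,6,7,8,9}: U {3,4}->{3}; Y {6,7,9}->{6}; Z {3,4,6,7,8,9}->{9}
So after all 3 constraints: D(Z) = {9}

Answer: {9}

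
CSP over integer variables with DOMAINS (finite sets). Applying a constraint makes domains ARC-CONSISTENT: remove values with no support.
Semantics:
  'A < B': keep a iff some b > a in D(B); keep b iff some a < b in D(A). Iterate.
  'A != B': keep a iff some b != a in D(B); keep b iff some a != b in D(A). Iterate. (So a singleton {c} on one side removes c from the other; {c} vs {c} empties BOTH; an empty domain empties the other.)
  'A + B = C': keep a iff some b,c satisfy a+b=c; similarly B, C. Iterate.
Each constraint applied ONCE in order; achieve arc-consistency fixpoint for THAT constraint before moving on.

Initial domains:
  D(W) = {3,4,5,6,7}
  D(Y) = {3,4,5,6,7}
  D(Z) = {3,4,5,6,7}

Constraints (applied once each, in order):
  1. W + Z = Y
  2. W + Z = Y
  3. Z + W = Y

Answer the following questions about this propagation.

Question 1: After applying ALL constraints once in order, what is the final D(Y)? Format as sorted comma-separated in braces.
Constraint 1 (W + Z = Y) on D(W)={3,4,5,6,7} D(Z)={3,4,5,6,7} D(Y)={3,4,5,6,7}: W {3,4,5,6,7}->{3,4}; Z {3,4,5,6,7}->{3,4}; Y {3,4,5,6,7}->{6,7}
Constraint 2 (W + Z = Y) on D(W)={3,4} D(Z)={3,4} D(Y)={6,7}: no change
Constraint 3 (Z + W = Y) on D(Z)={3,4} D(W)={3,4} D(Y)={6,7}: no change
So after all 3 constraints: D(Y) = {6,7}

Answer: {6,7}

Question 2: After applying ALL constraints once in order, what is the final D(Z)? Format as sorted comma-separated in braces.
Constraint 1 (W + Z = Y) on D(W)={3,4,5,6,7} D(Z)={3,4,5,6,7} D(Y)={3,4,5,6,7}: W {3,4,5,6,7}->{3,4}; Z {3,4,5,6,7}->{3,4}; Y {3,4,5,6,7}->{6,7}
Constraint 2 (W + Z = Y) on D(W)={3,4} D(Z)={3,4} D(Y)={6,7}: no change
Constraint 3 (Z + W = Y) on D(Z)={3,4} D(W)={3,4} D(Y)={6,7}: no change
So after all 3 constraints: D(Z) = {3,4}

Answer: {3,4}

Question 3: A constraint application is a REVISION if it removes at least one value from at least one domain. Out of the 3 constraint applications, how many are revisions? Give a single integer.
Constraint 1 (W + Z = Y) on D(W)={3,4,5,6,7} D(Z)={3,4,5,6,7} D(Y)={3,4,5,6,7}: W {3,4,5,6,7}->{3,4}; Z {3,4,5,6,7}->{3,4}; Y {3,4,5,6,7}->{6,7} => REVISION
Constraint 2 (W + Z = Y) on D(W)={3,4} D(Z)={3,4} D(Y)={6,7}: no change => not a revision
Constraint 3 (Z + W = Y) on D(Z)={3,4} D(W)={3,4} D(Y)={6,7}: no change => not a revision
Total revisions = 1

Answer: 1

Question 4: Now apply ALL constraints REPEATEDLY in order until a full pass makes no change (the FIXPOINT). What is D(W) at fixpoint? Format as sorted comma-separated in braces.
Answer: {3,4}

Derivation:
pass 0 (initial): D(W)={3,4,5,6,7}
pass 1: W {3,4,5,6,7}->{3,4}; Y {3,4,5,6,7}->{6,7}; Z {3,4,5,6,7}->{3,4}
pass 2: no change
Fixpoint after 2 passes: D(W) = {3,4}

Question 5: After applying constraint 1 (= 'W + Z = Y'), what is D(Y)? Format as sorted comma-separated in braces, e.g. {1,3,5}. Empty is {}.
Constraint 1 (W + Z = Y) on D(W)={3,4,5,6,7} D(Z)={3,4,5,6,7} D(Y)={3,4,5,6,7}: W {3,4,5,6,7}->{3,4}; Z {3,4,5,6,7}->{3,4}; Y {3,4,5,6,7}->{6,7}
So after constraint 1: D(Y) = {6,7}

Answer: {6,7}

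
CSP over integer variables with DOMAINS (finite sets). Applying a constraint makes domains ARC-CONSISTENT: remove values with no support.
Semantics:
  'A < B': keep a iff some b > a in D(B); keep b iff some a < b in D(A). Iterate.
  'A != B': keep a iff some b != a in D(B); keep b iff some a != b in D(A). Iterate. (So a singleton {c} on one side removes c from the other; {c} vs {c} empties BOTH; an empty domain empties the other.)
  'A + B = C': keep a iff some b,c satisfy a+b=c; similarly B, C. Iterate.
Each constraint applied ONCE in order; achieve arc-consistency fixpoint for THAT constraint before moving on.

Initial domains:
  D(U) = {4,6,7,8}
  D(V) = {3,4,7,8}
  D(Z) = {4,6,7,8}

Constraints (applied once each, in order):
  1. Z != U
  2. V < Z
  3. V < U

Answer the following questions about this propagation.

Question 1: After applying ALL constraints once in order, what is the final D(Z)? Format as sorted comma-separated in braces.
Constraint 1 (Z != U) on D(Z)={4,6,7,8} D(U)={4,6,7,8}: no change
Constraint 2 (V < Z) on D(V)={3,4,7,8} D(Z)={4,6,7,8}: V {3,4,7,8}->{3,4,7}
Constraint 3 (V < U) on D(V)={3,4,7} D(U)={4,6,7,8}: no change
So after all 3 constraints: D(Z) = {4,6,7,8}

Answer: {4,6,7,8}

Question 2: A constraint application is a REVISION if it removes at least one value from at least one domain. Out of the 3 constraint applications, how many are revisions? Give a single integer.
Constraint 1 (Z != U) on D(Z)={4,6,7,8} D(U)={4,6,7,8}: no change => not a revision
Constraint 2 (V < Z) on D(V)={3,4,7,8} D(Z)={4,6,7,8}: V {3,4,7,8}->{3,4,7} => REVISION
Constraint 3 (V < U) on D(V)={3,4,7} D(U)={4,6,7,8}: no change => not a revision
Total revisions = 1

Answer: 1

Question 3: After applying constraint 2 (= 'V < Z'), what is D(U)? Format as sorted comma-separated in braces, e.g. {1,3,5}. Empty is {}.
Answer: {4,6,7,8}

Derivation:
Constraint 1 (Z != U) on D(Z)={4,6,7,8} D(U)={4,6,7,8}: no change
Constraint 2 (V < Z) on D(V)={3,4,7,8} D(Z)={4,6,7,8}: V {3,4,7,8}->{3,4,7}
So after constraint 2: D(U) = {4,6,7,8}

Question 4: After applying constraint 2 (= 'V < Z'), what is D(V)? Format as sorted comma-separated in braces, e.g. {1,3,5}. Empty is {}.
Answer: {3,4,7}

Derivation:
Constraint 1 (Z != U) on D(Z)={4,6,7,8} D(U)={4,6,7,8}: no change
Constraint 2 (V < Z) on D(V)={3,4,7,8} D(Z)={4,6,7,8}: V {3,4,7,8}->{3,4,7}
So after constraint 2: D(V) = {3,4,7}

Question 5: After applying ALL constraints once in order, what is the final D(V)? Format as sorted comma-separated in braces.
Answer: {3,4,7}

Derivation:
Constraint 1 (Z != U) on D(Z)={4,6,7,8} D(U)={4,6,7,8}: no change
Constraint 2 (V < Z) on D(V)={3,4,7,8} D(Z)={4,6,7,8}: V {3,4,7,8}->{3,4,7}
Constraint 3 (V < U) on D(V)={3,4,7} D(U)={4,6,7,8}: no change
So after all 3 constraints: D(V) = {3,4,7}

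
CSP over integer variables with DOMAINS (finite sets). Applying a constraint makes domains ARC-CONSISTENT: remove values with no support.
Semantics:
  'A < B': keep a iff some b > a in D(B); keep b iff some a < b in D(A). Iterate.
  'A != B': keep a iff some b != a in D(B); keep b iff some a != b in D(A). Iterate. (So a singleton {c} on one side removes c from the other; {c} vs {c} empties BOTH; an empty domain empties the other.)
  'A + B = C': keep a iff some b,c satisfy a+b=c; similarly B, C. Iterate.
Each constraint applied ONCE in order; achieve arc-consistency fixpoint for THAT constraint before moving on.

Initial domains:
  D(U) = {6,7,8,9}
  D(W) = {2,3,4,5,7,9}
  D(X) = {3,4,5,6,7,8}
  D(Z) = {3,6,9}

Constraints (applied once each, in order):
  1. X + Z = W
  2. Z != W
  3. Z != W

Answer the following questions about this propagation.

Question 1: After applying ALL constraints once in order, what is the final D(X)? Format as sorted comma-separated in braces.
Constraint 1 (X + Z = W) on D(X)={3,4,5,6,7,8} D(Z)={3,6,9} D(W)={2,3,4,5,7,9}: X {3,4,5,6,7,8}->{3,4,6}; Z {3,6,9}->{3,6}; W {2,3,4,5,7,9}->{7,9}
Constraint 2 (Z != W) on D(Z)={3,6} D(W)={7,9}: no change
Constraint 3 (Z != W) on D(Z)={3,6} D(W)={7,9}: no change
So after all 3 constraints: D(X) = {3,4,6}

Answer: {3,4,6}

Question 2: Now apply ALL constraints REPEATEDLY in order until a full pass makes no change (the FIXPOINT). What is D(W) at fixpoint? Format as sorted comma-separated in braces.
pass 0 (initial): D(W)={2,3,4,5,7,9}
pass 1: W {2,3,4,5,7,9}->{7,9}; X {3,4,5,6,7,8}->{3,4,6}; Z {3,6,9}->{3,6}
pass 2: no change
Fixpoint after 2 passes: D(W) = {7,9}

Answer: {7,9}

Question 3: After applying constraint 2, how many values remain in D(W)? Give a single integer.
Answer: 2

Derivation:
Constraint 1 (X + Z = W) on D(X)={3,4,5,6,7,8} D(Z)={3,6,9} D(W)={2,3,4,5,7,9}: X {3,4,5,6,7,8}->{3,4,6}; Z {3,6,9}->{3,6}; W {2,3,4,5,7,9}->{7,9}
Constraint 2 (Z != W) on D(Z)={3,6} D(W)={7,9}: no change
So after constraint 2: D(W)={7,9}, size = 2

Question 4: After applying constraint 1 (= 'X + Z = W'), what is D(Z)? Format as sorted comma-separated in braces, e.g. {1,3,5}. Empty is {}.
Answer: {3,6}

Derivation:
Constraint 1 (X + Z = W) on D(X)={3,4,5,6,7,8} D(Z)={3,6,9} D(W)={2,3,4,5,7,9}: X {3,4,5,6,7,8}->{3,4,6}; Z {3,6,9}->{3,6}; W {2,3,4,5,7,9}->{7,9}
So after constraint 1: D(Z) = {3,6}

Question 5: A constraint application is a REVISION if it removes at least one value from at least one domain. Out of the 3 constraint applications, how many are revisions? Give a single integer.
Answer: 1

Derivation:
Constraint 1 (X + Z = W) on D(X)={3,4,5,6,7,8} D(Z)={3,6,9} D(W)={2,3,4,5,7,9}: X {3,4,5,6,7,8}->{3,4,6}; Z {3,6,9}->{3,6}; W {2,3,4,5,7,9}->{7,9} => REVISION
Constraint 2 (Z != W) on D(Z)={3,6} D(W)={7,9}: no change => not a revision
Constraint 3 (Z != W) on D(Z)={3,6} D(W)={7,9}: no change => not a revision
Total revisions = 1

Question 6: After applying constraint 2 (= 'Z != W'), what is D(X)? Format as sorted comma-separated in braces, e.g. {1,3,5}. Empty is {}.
Constraint 1 (X + Z = W) on D(X)={3,4,5,6,7,8} D(Z)={3,6,9} D(W)={2,3,4,5,7,9}: X {3,4,5,6,7,8}->{3,4,6}; Z {3,6,9}->{3,6}; W {2,3,4,5,7,9}->{7,9}
Constraint 2 (Z != W) on D(Z)={3,6} D(W)={7,9}: no change
So after constraint 2: D(X) = {3,4,6}

Answer: {3,4,6}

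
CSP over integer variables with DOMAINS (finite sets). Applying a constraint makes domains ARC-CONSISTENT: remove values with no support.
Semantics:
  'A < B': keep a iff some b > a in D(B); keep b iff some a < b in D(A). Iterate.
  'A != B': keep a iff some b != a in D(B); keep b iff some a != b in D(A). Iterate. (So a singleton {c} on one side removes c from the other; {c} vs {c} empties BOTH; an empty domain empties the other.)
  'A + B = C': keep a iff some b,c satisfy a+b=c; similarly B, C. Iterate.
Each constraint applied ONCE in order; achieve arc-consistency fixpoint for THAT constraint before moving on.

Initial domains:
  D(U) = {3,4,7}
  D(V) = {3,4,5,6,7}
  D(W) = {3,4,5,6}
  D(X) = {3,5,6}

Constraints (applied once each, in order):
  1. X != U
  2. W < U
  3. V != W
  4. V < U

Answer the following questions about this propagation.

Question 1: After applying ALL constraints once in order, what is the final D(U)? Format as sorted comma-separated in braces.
Answer: {4,7}

Derivation:
Constraint 1 (X != U) on D(X)={3,5,6} D(U)={3,4,7}: no change
Constraint 2 (W < U) on D(W)={3,4,5,6} D(U)={3,4,7}: U {3,4,7}->{4,7}
Constraint 3 (V != W) on D(V)={3,4,5,6,7} D(W)={3,4,5,6}: no change
Constraint 4 (V < U) on D(V)={3,4,5,6,7} D(U)={4,7}: V {3,4,5,6,7}->{3,4,5,6}
So after all 4 constraints: D(U) = {4,7}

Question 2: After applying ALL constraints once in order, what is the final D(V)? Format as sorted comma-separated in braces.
Answer: {3,4,5,6}

Derivation:
Constraint 1 (X != U) on D(X)={3,5,6} D(U)={3,4,7}: no change
Constraint 2 (W < U) on D(W)={3,4,5,6} D(U)={3,4,7}: U {3,4,7}->{4,7}
Constraint 3 (V != W) on D(V)={3,4,5,6,7} D(W)={3,4,5,6}: no change
Constraint 4 (V < U) on D(V)={3,4,5,6,7} D(U)={4,7}: V {3,4,5,6,7}->{3,4,5,6}
So after all 4 constraints: D(V) = {3,4,5,6}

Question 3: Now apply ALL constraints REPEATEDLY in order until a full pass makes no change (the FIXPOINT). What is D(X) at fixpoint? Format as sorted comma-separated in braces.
Answer: {3,5,6}

Derivation:
pass 0 (initial): D(X)={3,5,6}
pass 1: U {3,4,7}->{4,7}; V {3,4,5,6,7}->{3,4,5,6}
pass 2: no change
Fixpoint after 2 passes: D(X) = {3,5,6}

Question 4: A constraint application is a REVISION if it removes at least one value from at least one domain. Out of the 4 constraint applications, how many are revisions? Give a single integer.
Constraint 1 (X != U) on D(X)={3,5,6} D(U)={3,4,7}: no change => not a revision
Constraint 2 (W < U) on D(W)={3,4,5,6} D(U)={3,4,7}: U {3,4,7}->{4,7} => REVISION
Constraint 3 (V != W) on D(V)={3,4,5,6,7} D(W)={3,4,5,6}: no change => not a revision
Constraint 4 (V < U) on D(V)={3,4,5,6,7} D(U)={4,7}: V {3,4,5,6,7}->{3,4,5,6} => REVISION
Total revisions = 2

Answer: 2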